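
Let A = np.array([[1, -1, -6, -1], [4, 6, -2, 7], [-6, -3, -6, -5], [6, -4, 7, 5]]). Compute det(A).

Expand along row 1:
  + (1) · M_11   where M_11 = det([6 -2 7; -3 -6 -5; -4 7 5]) = -355
  − (-1) · M_12   where M_12 = det([4 -2 7; -6 -6 -5; 6 7 5]) = -22
  + (-6) · M_13   where M_13 = det([4 6 7; -6 -3 -5; 6 -4 5]) = 154
  − (-1) · M_14   where M_14 = det([4 6 -2; -6 -3 -6; 6 -4 7]) = -228
det = (+1)·(1)·(-355) + (-1)·(-1)·(-22) + (+1)·(-6)·(154) + (-1)·(-1)·(-228) = -1529

-1529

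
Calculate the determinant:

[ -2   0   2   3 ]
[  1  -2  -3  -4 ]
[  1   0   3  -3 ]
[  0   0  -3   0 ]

Expand along row 4 (it has 3 zeros):
  − (-3) · M_43   where M_43 = det([-2 0 3; 1 -2 -4; 1 0 -3]) = -6
det = (-1)·(-3)·(-6) = -18

-18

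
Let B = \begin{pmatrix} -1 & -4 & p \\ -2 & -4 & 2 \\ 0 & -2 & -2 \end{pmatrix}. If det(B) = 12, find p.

p = 2

Expanding along the row containing p, det(B) is linear in p: det(B) = (4)·p + (4).
Set (4)·p + (4) = 12  ⇒  (4)·p = 8  ⇒  p = 2.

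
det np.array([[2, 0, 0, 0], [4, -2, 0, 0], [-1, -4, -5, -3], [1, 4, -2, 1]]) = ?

The matrix is block lower-triangular with a 2×2 block and a 2×2 block on the diagonal, so its determinant equals the product of the determinants of the diagonal blocks.
det of the 2×2 block = -4
det of the 2×2 block = -11
det = (-4)·(-11) = 44

The determinant is 44.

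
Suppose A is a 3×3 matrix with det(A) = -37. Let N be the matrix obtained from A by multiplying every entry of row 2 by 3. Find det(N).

|N| = -111

Scaling one row by 3 multiplies the determinant by 3.
det(N) = (3)·(-37) = -111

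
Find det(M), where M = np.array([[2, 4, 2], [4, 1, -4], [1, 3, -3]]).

Expand along row 1:
  + 2 · |1 -4; 3 -3| = 2·(-3 − (-12)) = 18
  − 4 · |4 -4; 1 -3| = −4·(-12 − (-4)) = 32
  + 2 · |4 1; 1 3| = 2·(12 − 1) = 22
Sum: (18) + (32) + (22) = 72

|M| = 72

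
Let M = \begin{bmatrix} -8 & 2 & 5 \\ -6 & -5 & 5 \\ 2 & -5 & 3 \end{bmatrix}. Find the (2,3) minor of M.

Delete row 2 and column 3; the remaining 2×2 submatrix is [-8 2; 2 -5].
Its determinant is (-8)·(-5) − 2·2 = 36.

36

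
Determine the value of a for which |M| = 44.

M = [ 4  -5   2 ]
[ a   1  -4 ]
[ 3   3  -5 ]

2

Expanding along the row containing a, det(M) is linear in a: det(M) = (-19)·a + (82).
Set (-19)·a + (82) = 44  ⇒  (-19)·a = -38  ⇒  a = 2.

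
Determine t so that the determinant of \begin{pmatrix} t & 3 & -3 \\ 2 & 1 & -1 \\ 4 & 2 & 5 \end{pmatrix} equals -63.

Expanding along the row containing t, det(A) is linear in t: det(A) = (7)·t + (-42).
Set (7)·t + (-42) = -63  ⇒  (7)·t = -21  ⇒  t = -3.

t = -3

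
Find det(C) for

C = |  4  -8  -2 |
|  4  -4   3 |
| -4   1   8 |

Expand along column 1:
  + 4 · |-4 3; 1 8| = 4·(-32 − 3) = -140
  − 4 · |-8 -2; 1 8| = −4·(-64 − (-2)) = 248
  + (-4) · |-8 -2; -4 3| = (-4)·(-24 − 8) = 128
Sum: (-140) + (248) + (128) = 236

236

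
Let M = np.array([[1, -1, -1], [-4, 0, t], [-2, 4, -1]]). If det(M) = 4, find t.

8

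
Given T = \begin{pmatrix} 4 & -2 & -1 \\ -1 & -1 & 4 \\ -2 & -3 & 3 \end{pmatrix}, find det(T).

The determinant is 45.

Expand along column 1:
  + 4 · |-1 4; -3 3| = 4·(-3 − (-12)) = 36
  − (-1) · |-2 -1; -3 3| = −(-1)·(-6 − 3) = -9
  + (-2) · |-2 -1; -1 4| = (-2)·(-8 − 1) = 18
Sum: (36) + (-9) + (18) = 45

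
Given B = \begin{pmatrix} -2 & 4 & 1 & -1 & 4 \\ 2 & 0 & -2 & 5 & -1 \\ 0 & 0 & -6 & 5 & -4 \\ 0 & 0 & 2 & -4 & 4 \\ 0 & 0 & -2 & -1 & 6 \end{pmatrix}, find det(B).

-480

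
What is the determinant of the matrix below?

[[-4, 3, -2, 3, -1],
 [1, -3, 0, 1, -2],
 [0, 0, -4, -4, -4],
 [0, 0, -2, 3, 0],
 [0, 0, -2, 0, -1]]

-36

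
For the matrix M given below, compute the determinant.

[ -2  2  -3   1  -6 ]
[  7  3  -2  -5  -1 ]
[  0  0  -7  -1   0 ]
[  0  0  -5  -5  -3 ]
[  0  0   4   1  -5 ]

|M| = 3180

M is block upper-triangular with a 2×2 block and a 3×3 block on the diagonal, so its determinant equals the product of the determinants of the diagonal blocks.
det of the 2×2 block = -20
det of the 3×3 block = -159
det = (-20)·(-159) = 3180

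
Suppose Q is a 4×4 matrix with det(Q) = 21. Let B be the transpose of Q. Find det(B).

|B| = 21

det(Qᵀ) = det(Q).
det(B) = (1)·(21) = 21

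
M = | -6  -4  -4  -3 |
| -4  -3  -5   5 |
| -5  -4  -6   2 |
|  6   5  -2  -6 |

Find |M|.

-199

Expand along row 1:
  + (-6) · M_11   where M_11 = det([-3 -5 5; -4 -6 2; 5 -2 -6]) = 140
  − (-4) · M_12   where M_12 = det([-4 -5 5; -5 -6 2; 6 -2 -6]) = 160
  + (-4) · M_13   where M_13 = det([-4 -3 5; -5 -4 2; 6 5 -6]) = -7
  − (-3) · M_14   where M_14 = det([-4 -3 -5; -5 -4 -6; 6 5 -2]) = -9
det = (+1)·(-6)·(140) + (-1)·(-4)·(160) + (+1)·(-4)·(-7) + (-1)·(-3)·(-9) = -199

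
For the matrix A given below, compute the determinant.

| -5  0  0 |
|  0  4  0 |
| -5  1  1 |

A is lower triangular, so det(A) is the product of the diagonal entries:
det = (-5) · (4) · (1) = -20

-20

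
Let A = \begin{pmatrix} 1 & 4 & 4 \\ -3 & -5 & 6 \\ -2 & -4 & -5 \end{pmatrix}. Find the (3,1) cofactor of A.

44

Delete row 3 and column 1; the remaining 2×2 submatrix is [4 4; -5 6].
Its determinant is 4·6 − 4·(-5) = 44.
The cofactor carries sign (−1)^(3+1) = +1, so C_{3,1} = +(44) = 44.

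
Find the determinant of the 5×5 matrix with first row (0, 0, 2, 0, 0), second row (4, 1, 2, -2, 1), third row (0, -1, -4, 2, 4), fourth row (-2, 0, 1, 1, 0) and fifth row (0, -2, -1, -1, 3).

-60

Expand along row 1 (it has 4 zeros):
  + (2) · M_13   where M_13 = det([4 1 -2 1; 0 -1 2 4; -2 0 1 0; 0 -2 -1 3]) = -30
det = (+1)·(2)·(-30) = -60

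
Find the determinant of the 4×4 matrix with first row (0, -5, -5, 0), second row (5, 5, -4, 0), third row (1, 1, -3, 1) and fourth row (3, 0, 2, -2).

The determinant is -75.

Expand along row 1 (it has 2 zeros):
  − (-5) · M_12   where M_12 = det([5 -4 0; 1 -3 1; 3 2 -2]) = 0
  + (-5) · M_13   where M_13 = det([5 5 0; 1 1 1; 3 0 -2]) = 15
det = (-1)·(-5)·(0) + (+1)·(-5)·(15) = -75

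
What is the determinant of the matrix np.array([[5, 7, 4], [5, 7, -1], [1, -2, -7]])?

Expand along column 1:
  + 5 · |7 -1; -2 -7| = 5·(-49 − 2) = -255
  − 5 · |7 4; -2 -7| = −5·(-49 − (-8)) = 205
  + 1 · |7 4; 7 -1| = 1·(-7 − 28) = -35
Sum: (-255) + (205) + (-35) = -85

The determinant is -85.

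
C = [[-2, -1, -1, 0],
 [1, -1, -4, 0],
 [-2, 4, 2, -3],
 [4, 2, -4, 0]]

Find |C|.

|C| = -54

Expand along column 4 (it has 3 zeros):
  − (-3) · M_34   where M_34 = det([-2 -1 -1; 1 -1 -4; 4 2 -4]) = -18
det = (-1)·(-3)·(-18) = -54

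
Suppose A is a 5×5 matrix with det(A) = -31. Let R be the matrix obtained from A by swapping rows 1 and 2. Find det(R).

Swapping two rows multiplies the determinant by −1.
det(R) = (-1)·(-31) = 31

det(R) = 31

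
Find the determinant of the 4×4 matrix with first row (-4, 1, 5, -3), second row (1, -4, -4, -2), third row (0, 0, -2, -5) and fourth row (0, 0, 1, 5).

The matrix is block upper-triangular with a 2×2 block and a 2×2 block on the diagonal, so its determinant equals the product of the determinants of the diagonal blocks.
det of the 2×2 block = 15
det of the 2×2 block = -5
det = (15)·(-5) = -75

-75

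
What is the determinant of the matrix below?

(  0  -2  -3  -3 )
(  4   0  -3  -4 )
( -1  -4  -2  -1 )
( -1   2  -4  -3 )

Expand along row 1 (it has 1 zero):
  − (-2) · M_12   where M_12 = det([4 -3 -4; -1 -2 -1; -1 -4 -3]) = 6
  + (-3) · M_13   where M_13 = det([4 0 -4; -1 -4 -1; -1 2 -3]) = 80
  − (-3) · M_14   where M_14 = det([4 0 -3; -1 -4 -2; -1 2 -4]) = 98
det = (-1)·(-2)·(6) + (+1)·(-3)·(80) + (-1)·(-3)·(98) = 66

66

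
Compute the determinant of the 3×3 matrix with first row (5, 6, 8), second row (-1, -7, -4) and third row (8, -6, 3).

97

Expand along row 1:
  + 5 · |-7 -4; -6 3| = 5·(-21 − 24) = -225
  − 6 · |-1 -4; 8 3| = −6·(-3 − (-32)) = -174
  + 8 · |-1 -7; 8 -6| = 8·(6 − (-56)) = 496
Sum: (-225) + (-174) + (496) = 97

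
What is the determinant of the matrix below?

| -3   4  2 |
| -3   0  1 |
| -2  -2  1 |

Expand along column 2:
  − 4 · |-3 1; -2 1| = −4·(-3 − (-2)) = 4
  − (-2) · |-3 2; -3 1| = −(-2)·(-3 − (-6)) = 6
Sum: (4) + (6) = 10

10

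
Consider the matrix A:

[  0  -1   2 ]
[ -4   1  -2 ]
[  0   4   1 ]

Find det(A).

Expand along column 1:
  − (-4) · |-1 2; 4 1| = −(-4)·(-1 − 8) = -36

|A| = -36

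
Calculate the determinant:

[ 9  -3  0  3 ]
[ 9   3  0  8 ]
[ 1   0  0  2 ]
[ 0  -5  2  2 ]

Expand along column 3 (it has 3 zeros):
  − (2) · M_43   where M_43 = det([9 -3 3; 9 3 8; 1 0 2]) = 75
det = (-1)·(2)·(75) = -150

-150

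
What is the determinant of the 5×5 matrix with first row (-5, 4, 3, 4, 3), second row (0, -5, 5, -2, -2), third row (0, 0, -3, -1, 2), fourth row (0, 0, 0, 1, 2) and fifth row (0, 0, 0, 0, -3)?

The matrix is upper triangular, so the determinant is the product of the diagonal entries:
det = (-5) · (-5) · (-3) · (1) · (-3) = 225

225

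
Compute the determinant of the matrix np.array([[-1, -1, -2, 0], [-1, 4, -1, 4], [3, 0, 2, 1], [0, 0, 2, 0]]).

34

Expand along row 4 (it has 3 zeros):
  − (2) · M_43   where M_43 = det([-1 -1 0; -1 4 4; 3 0 1]) = -17
det = (-1)·(2)·(-17) = 34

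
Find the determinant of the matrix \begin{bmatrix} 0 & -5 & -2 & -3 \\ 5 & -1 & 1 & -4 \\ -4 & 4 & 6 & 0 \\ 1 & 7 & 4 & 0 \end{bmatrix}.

Expand along column 4 (it has 2 zeros):
  − (-3) · M_14   where M_14 = det([5 -1 1; -4 4 6; 1 7 4]) = -184
  + (-4) · M_24   where M_24 = det([0 -5 -2; -4 4 6; 1 7 4]) = -46
det = (-1)·(-3)·(-184) + (+1)·(-4)·(-46) = -368

-368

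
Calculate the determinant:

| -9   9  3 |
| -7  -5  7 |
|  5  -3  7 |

1020

Expand along row 1:
  + (-9) · |-5 7; -3 7| = (-9)·(-35 − (-21)) = 126
  − 9 · |-7 7; 5 7| = −9·(-49 − 35) = 756
  + 3 · |-7 -5; 5 -3| = 3·(21 − (-25)) = 138
Sum: (126) + (756) + (138) = 1020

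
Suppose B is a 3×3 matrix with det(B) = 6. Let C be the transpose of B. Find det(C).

det(C) = 6

det(Bᵀ) = det(B).
det(C) = (1)·(6) = 6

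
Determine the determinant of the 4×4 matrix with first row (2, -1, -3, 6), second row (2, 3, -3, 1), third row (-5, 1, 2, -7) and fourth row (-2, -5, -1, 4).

The determinant is 86.

Expand along row 1:
  + (2) · M_11   where M_11 = det([3 -3 1; 1 2 -7; -5 -1 4]) = -81
  − (-1) · M_12   where M_12 = det([2 -3 1; -5 2 -7; -2 -1 4]) = -91
  + (-3) · M_13   where M_13 = det([2 3 1; -5 1 -7; -2 -5 4]) = 67
  − (6) · M_14   where M_14 = det([2 3 -3; -5 1 2; -2 -5 -1]) = -90
det = (+1)·(2)·(-81) + (-1)·(-1)·(-91) + (+1)·(-3)·(67) + (-1)·(6)·(-90) = 86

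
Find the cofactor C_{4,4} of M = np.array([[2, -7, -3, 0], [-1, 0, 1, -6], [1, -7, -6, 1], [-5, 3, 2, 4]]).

The cofactor is 28.

Delete row 4 and column 4; the remaining 3×3 submatrix is [2 -7 -3; -1 0 1; 1 -7 -6].
Its determinant is 28.
The cofactor carries sign (−1)^(4+4) = +1, so C_{4,4} = +(28) = 28.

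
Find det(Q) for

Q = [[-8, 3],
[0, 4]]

det(Q) = -32

det(Q) = (-8)·4 − 3·0 = -32 − 0 = -32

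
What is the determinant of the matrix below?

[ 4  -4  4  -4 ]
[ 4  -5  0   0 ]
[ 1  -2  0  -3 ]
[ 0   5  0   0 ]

The determinant is 240.

Expand along row 4 (it has 3 zeros):
  + (5) · M_42   where M_42 = det([4 4 -4; 4 0 0; 1 0 -3]) = 48
det = (+1)·(5)·(48) = 240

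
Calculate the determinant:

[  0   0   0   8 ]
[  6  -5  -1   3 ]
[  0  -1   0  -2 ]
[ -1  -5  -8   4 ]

Expand along row 1 (it has 3 zeros):
  − (8) · M_14   where M_14 = det([6 -5 -1; 0 -1 0; -1 -5 -8]) = 49
det = (-1)·(8)·(49) = -392

-392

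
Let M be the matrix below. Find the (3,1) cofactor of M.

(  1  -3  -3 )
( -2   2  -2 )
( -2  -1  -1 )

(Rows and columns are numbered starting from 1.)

12

Delete row 3 and column 1; the remaining 2×2 submatrix is [-3 -3; 2 -2].
Its determinant is (-3)·(-2) − (-3)·2 = 12.
The cofactor carries sign (−1)^(3+1) = +1, so C_{3,1} = +(12) = 12.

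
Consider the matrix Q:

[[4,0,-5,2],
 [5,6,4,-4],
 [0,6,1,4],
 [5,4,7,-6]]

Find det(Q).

-692

Expand along row 1 (it has 1 zero):
  + (4) · M_11   where M_11 = det([6 4 -4; 6 1 4; 4 7 -6]) = -148
  + (-5) · M_13   where M_13 = det([5 6 -4; 0 6 4; 5 4 -6]) = -20
  − (2) · M_14   where M_14 = det([5 6 4; 0 6 1; 5 4 7]) = 100
det = (+1)·(4)·(-148) + (+1)·(-5)·(-20) + (-1)·(2)·(100) = -692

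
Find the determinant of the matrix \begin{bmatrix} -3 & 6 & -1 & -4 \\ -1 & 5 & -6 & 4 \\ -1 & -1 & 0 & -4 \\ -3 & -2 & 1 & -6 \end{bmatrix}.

Expand along row 3 (it has 1 zero):
  + (-1) · M_31   where M_31 = det([6 -1 -4; 5 -6 4; -2 1 -6]) = 198
  − (-1) · M_32   where M_32 = det([-3 -1 -4; -1 -6 4; -3 1 -6]) = -2
  − (-4) · M_34   where M_34 = det([-3 6 -1; -1 5 -6; -3 -2 1]) = 118
det = (+1)·(-1)·(198) + (-1)·(-1)·(-2) + (-1)·(-4)·(118) = 272

The determinant is 272.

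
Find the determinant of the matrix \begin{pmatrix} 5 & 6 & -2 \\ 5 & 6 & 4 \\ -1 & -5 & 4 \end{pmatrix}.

The determinant is 114.

Expand along row 1:
  + 5 · |6 4; -5 4| = 5·(24 − (-20)) = 220
  − 6 · |5 4; -1 4| = −6·(20 − (-4)) = -144
  + (-2) · |5 6; -1 -5| = (-2)·(-25 − (-6)) = 38
Sum: (220) + (-144) + (38) = 114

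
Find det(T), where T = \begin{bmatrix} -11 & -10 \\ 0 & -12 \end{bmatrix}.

det(T) = (-11)·(-12) − (-10)·0 = 132 − 0 = 132

132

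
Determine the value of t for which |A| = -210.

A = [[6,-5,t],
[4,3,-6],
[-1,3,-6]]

Expanding along the column containing t, det(A) is linear in t: det(A) = (15)·t + (-150).
Set (15)·t + (-150) = -210  ⇒  (15)·t = -60  ⇒  t = -4.

-4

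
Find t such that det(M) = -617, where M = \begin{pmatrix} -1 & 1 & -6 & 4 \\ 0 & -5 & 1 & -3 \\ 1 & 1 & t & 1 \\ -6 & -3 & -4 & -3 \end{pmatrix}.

Expanding along the column containing t, det(M) is linear in t: det(M) = (-108)·t + (31).
Set (-108)·t + (31) = -617  ⇒  (-108)·t = -648  ⇒  t = 6.

6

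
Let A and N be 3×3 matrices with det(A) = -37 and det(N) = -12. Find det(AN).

det(AN) = det(A)·det(N) = (-37)·(-12) = 444

444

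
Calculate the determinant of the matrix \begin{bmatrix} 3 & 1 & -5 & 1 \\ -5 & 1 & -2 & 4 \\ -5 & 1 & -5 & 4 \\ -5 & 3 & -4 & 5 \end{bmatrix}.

Expand along row 1:
  + (3) · M_11   where M_11 = det([1 -2 4; 1 -5 4; 3 -4 5]) = 21
  − (1) · M_12   where M_12 = det([-5 -2 4; -5 -5 4; -5 -4 5]) = 15
  + (-5) · M_13   where M_13 = det([-5 1 4; -5 1 4; -5 3 5]) = 0
  − (1) · M_14   where M_14 = det([-5 1 -2; -5 1 -5; -5 3 -4]) = -30
det = (+1)·(3)·(21) + (-1)·(1)·(15) + (+1)·(-5)·(0) + (-1)·(1)·(-30) = 78

The determinant is 78.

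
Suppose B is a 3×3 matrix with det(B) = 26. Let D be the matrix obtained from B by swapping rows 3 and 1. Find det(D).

Swapping two rows multiplies the determinant by −1.
det(D) = (-1)·(26) = -26

The determinant is -26.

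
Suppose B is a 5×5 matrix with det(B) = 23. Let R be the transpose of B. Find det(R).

The determinant is 23.

det(Bᵀ) = det(B).
det(R) = (1)·(23) = 23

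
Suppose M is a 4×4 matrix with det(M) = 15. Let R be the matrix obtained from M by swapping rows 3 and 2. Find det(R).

Swapping two rows multiplies the determinant by −1.
det(R) = (-1)·(15) = -15

-15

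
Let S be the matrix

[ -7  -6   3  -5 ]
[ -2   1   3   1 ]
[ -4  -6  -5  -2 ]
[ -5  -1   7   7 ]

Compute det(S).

Expand along row 1:
  + (-7) · M_11   where M_11 = det([1 3 1; -6 -5 -2; -1 7 7]) = 64
  − (-6) · M_12   where M_12 = det([-2 3 1; -4 -5 -2; -5 7 7]) = 103
  + (3) · M_13   where M_13 = det([-2 1 1; -4 -6 -2; -5 -1 7]) = 100
  − (-5) · M_14   where M_14 = det([-2 1 3; -4 -6 -5; -5 -1 7]) = 69
det = (+1)·(-7)·(64) + (-1)·(-6)·(103) + (+1)·(3)·(100) + (-1)·(-5)·(69) = 815

det(S) = 815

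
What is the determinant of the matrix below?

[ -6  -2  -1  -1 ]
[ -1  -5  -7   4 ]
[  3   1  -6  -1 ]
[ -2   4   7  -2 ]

-434

Expand along row 1:
  + (-6) · M_11   where M_11 = det([-5 -7 4; 1 -6 -1; 4 7 -2]) = 43
  − (-2) · M_12   where M_12 = det([-1 -7 4; 3 -6 -1; -2 7 -2]) = -39
  + (-1) · M_13   where M_13 = det([-1 -5 4; 3 1 -1; -2 4 -2]) = 14
  − (-1) · M_14   where M_14 = det([-1 -5 -7; 3 1 -6; -2 4 7]) = -84
det = (+1)·(-6)·(43) + (-1)·(-2)·(-39) + (+1)·(-1)·(14) + (-1)·(-1)·(-84) = -434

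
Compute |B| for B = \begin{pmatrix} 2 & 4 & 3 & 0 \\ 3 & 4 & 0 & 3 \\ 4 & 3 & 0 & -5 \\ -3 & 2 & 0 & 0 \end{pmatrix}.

det(B) = 423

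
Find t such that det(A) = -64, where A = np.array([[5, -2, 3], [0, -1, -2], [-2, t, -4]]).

t = -7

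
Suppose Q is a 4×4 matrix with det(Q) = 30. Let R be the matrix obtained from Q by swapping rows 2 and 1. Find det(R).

Swapping two rows multiplies the determinant by −1.
det(R) = (-1)·(30) = -30

|R| = -30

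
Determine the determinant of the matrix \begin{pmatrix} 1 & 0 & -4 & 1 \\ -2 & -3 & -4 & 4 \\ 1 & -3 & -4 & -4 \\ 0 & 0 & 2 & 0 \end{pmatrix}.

Expand along row 4 (it has 3 zeros):
  − (2) · M_43   where M_43 = det([1 0 1; -2 -3 4; 1 -3 -4]) = 33
det = (-1)·(2)·(33) = -66

-66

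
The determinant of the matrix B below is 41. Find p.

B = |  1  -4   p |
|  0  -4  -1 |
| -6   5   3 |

Expanding along the row containing p, det(B) is linear in p: det(B) = (-24)·p + (-31).
Set (-24)·p + (-31) = 41  ⇒  (-24)·p = 72  ⇒  p = -3.

-3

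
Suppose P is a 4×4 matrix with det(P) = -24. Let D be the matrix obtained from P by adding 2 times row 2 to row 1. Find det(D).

|D| = -24

Adding a multiple of one row to another leaves the determinant unchanged.
det(D) = (1)·(-24) = -24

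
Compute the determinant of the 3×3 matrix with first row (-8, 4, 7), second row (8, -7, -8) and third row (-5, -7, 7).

Expand along row 1:
  + (-8) · |-7 -8; -7 7| = (-8)·(-49 − 56) = 840
  − 4 · |8 -8; -5 7| = −4·(56 − 40) = -64
  + 7 · |8 -7; -5 -7| = 7·(-56 − 35) = -637
Sum: (840) + (-64) + (-637) = 139

139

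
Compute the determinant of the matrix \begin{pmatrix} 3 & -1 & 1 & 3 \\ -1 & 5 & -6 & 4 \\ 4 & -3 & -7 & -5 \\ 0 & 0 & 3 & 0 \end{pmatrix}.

303

Expand along row 4 (it has 3 zeros):
  − (3) · M_43   where M_43 = det([3 -1 3; -1 5 4; 4 -3 -5]) = -101
det = (-1)·(3)·(-101) = 303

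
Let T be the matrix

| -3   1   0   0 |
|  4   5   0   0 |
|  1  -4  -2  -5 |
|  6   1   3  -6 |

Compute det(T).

-513

T is block lower-triangular with a 2×2 block and a 2×2 block on the diagonal, so its determinant equals the product of the determinants of the diagonal blocks.
det of the 2×2 block = -19
det of the 2×2 block = 27
det = (-19)·(27) = -513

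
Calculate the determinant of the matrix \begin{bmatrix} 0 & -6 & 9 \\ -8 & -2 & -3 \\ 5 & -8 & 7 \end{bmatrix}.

The determinant is 420.

Expand along column 1:
  − (-8) · |-6 9; -8 7| = −(-8)·(-42 − (-72)) = 240
  + 5 · |-6 9; -2 -3| = 5·(18 − (-18)) = 180
Sum: (240) + (180) = 420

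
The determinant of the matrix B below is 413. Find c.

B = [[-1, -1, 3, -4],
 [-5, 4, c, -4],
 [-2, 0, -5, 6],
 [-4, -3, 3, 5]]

Expanding along the row containing c, det(B) is linear in c: det(B) = (28)·c + (637).
Set (28)·c + (637) = 413  ⇒  (28)·c = -224  ⇒  c = -8.

c = -8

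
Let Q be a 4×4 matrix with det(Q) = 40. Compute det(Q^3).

64000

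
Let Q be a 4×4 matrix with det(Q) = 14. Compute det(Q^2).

196

det(Q^2) = (det Q)^2 = (14)^2 = 196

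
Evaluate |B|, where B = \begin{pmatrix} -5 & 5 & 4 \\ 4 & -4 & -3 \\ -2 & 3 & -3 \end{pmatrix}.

1

Expand along column 1:
  + (-5) · |-4 -3; 3 -3| = (-5)·(12 − (-9)) = -105
  − 4 · |5 4; 3 -3| = −4·(-15 − 12) = 108
  + (-2) · |5 4; -4 -3| = (-2)·(-15 − (-16)) = -2
Sum: (-105) + (108) + (-2) = 1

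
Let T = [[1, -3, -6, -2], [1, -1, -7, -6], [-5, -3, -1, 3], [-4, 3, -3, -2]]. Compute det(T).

|T| = -469

Expand along row 1:
  + (1) · M_11   where M_11 = det([-1 -7 -6; -3 -1 3; 3 -3 -2]) = -104
  − (-3) · M_12   where M_12 = det([1 -7 -6; -5 -1 3; -4 -3 -2]) = 99
  + (-6) · M_13   where M_13 = det([1 -1 -6; -5 -3 3; -4 3 -2]) = 181
  − (-2) · M_14   where M_14 = det([1 -1 -7; -5 -3 -1; -4 3 -3]) = 212
det = (+1)·(1)·(-104) + (-1)·(-3)·(99) + (+1)·(-6)·(181) + (-1)·(-2)·(212) = -469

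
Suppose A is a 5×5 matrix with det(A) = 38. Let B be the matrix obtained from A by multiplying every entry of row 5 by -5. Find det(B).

|B| = -190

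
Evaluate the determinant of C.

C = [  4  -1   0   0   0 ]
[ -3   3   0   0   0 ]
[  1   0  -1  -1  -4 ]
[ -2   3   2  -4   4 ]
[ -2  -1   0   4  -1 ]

C is block lower-triangular with a 2×2 block and a 3×3 block on the diagonal, so its determinant equals the product of the determinants of the diagonal blocks.
det of the 2×2 block = 9
det of the 3×3 block = -22
det = (9)·(-22) = -198

The determinant is -198.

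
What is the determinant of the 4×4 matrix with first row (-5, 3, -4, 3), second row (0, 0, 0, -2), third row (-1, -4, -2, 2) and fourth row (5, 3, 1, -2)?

Expand along row 2 (it has 3 zeros):
  + (-2) · M_24   where M_24 = det([-5 3 -4; -1 -4 -2; 5 3 1]) = -105
det = (+1)·(-2)·(-105) = 210

The determinant is 210.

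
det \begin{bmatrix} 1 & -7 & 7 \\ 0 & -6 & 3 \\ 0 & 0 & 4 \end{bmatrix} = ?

The matrix is upper triangular, so the determinant is the product of the diagonal entries:
det = (1) · (-6) · (4) = -24

-24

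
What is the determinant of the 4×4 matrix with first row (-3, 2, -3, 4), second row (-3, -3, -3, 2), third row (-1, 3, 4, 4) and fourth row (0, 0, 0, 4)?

The determinant is 300.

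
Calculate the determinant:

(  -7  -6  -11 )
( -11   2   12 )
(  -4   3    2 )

655

Expand along row 1:
  + (-7) · |2 12; 3 2| = (-7)·(4 − 36) = 224
  − (-6) · |-11 12; -4 2| = −(-6)·(-22 − (-48)) = 156
  + (-11) · |-11 2; -4 3| = (-11)·(-33 − (-8)) = 275
Sum: (224) + (156) + (275) = 655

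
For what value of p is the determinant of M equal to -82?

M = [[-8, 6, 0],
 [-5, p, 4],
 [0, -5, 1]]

p = -6

Expanding along the column containing p, det(M) is linear in p: det(M) = (-8)·p + (-130).
Set (-8)·p + (-130) = -82  ⇒  (-8)·p = 48  ⇒  p = -6.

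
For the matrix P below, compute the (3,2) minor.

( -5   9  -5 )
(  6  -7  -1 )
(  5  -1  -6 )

The minor is 35.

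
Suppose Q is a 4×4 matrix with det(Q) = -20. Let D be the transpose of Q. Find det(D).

det(Qᵀ) = det(Q).
det(D) = (1)·(-20) = -20

|D| = -20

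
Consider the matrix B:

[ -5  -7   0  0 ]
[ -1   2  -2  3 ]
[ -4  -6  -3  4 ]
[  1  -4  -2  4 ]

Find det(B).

The determinant is 99.

Expand along row 1 (it has 2 zeros):
  + (-5) · M_11   where M_11 = det([2 -2 3; -6 -3 4; -4 -2 4]) = -24
  − (-7) · M_12   where M_12 = det([-1 -2 3; -4 -3 4; 1 -2 4]) = -3
det = (+1)·(-5)·(-24) + (-1)·(-7)·(-3) = 99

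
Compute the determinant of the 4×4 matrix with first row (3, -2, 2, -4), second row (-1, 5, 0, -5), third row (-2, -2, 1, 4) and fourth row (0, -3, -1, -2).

-261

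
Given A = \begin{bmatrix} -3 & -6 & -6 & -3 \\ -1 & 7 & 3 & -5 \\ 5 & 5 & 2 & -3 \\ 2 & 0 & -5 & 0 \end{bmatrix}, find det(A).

Expand along row 4 (it has 2 zeros):
  − (2) · M_41   where M_41 = det([-6 -6 -3; 7 3 -5; 5 2 -3]) = 21
  − (-5) · M_43   where M_43 = det([-3 -6 -3; -1 7 -5; 5 5 -3]) = 276
det = (-1)·(2)·(21) + (-1)·(-5)·(276) = 1338

det(A) = 1338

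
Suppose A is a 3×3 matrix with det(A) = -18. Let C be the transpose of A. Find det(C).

-18

det(Aᵀ) = det(A).
det(C) = (1)·(-18) = -18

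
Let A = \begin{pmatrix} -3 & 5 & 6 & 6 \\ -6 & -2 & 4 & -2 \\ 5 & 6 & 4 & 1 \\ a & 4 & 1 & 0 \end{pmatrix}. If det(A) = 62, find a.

Expanding along the row containing a, det(A) is linear in a: det(A) = (192)·a + (-1090).
Set (192)·a + (-1090) = 62  ⇒  (192)·a = 1152  ⇒  a = 6.

a = 6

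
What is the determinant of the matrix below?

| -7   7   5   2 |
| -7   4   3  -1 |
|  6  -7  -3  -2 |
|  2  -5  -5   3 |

Expand along row 1:
  + (-7) · M_11   where M_11 = det([4 3 -1; -7 -3 -2; -5 -5 3]) = -3
  − (7) · M_12   where M_12 = det([-7 3 -1; 6 -3 -2; 2 -5 3]) = 91
  + (5) · M_13   where M_13 = det([-7 4 -1; 6 -7 -2; 2 -5 3]) = 145
  − (2) · M_14   where M_14 = det([-7 4 3; 6 -7 -3; 2 -5 -5]) = -92
det = (+1)·(-7)·(-3) + (-1)·(7)·(91) + (+1)·(5)·(145) + (-1)·(2)·(-92) = 293

293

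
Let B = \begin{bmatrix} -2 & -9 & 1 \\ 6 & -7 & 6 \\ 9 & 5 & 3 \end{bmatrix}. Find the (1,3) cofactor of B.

93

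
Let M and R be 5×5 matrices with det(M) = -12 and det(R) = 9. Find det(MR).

The determinant is -108.

det(MR) = det(M)·det(R) = (-12)·(9) = -108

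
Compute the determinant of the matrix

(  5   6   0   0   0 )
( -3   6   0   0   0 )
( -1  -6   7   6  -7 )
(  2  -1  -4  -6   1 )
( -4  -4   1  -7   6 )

-13968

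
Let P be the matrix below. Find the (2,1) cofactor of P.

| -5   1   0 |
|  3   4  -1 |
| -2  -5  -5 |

Delete row 2 and column 1; the remaining 2×2 submatrix is [1 0; -5 -5].
Its determinant is 1·(-5) − 0·(-5) = -5.
The cofactor carries sign (−1)^(2+1) = −1, so C_{2,1} = −(-5) = 5.

5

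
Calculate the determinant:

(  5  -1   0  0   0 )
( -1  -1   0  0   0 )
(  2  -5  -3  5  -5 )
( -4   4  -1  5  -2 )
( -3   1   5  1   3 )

The determinant is -264.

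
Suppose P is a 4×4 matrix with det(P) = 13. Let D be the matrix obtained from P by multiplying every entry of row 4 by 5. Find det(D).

det(D) = 65

Scaling one row by 5 multiplies the determinant by 5.
det(D) = (5)·(13) = 65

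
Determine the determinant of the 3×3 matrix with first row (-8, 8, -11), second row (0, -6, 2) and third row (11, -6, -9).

Expand along column 1:
  + (-8) · |-6 2; -6 -9| = (-8)·(54 − (-12)) = -528
  + 11 · |8 -11; -6 2| = 11·(16 − 66) = -550
Sum: (-528) + (-550) = -1078

The determinant is -1078.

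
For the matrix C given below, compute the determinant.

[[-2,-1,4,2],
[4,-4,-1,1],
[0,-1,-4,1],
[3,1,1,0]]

Expand along row 3 (it has 1 zero):
  − (-1) · M_32   where M_32 = det([-2 4 2; 4 -1 1; 3 1 0]) = 28
  + (-4) · M_33   where M_33 = det([-2 -1 2; 4 -4 1; 3 1 0]) = 31
  − (1) · M_34   where M_34 = det([-2 -1 4; 4 -4 -1; 3 1 1]) = 77
det = (-1)·(-1)·(28) + (+1)·(-4)·(31) + (-1)·(1)·(77) = -173

The determinant is -173.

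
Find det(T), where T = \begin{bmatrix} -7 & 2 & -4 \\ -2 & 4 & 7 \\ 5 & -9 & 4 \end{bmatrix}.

Expand along row 1:
  + (-7) · |4 7; -9 4| = (-7)·(16 − (-63)) = -553
  − 2 · |-2 7; 5 4| = −2·(-8 − 35) = 86
  + (-4) · |-2 4; 5 -9| = (-4)·(18 − 20) = 8
Sum: (-553) + (86) + (8) = -459

-459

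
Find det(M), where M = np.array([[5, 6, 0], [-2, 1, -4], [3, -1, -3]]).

-143

Expand along column 3:
  − (-4) · |5 6; 3 -1| = −(-4)·(-5 − 18) = -92
  + (-3) · |5 6; -2 1| = (-3)·(5 − (-12)) = -51
Sum: (-92) + (-51) = -143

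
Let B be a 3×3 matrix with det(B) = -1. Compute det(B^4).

1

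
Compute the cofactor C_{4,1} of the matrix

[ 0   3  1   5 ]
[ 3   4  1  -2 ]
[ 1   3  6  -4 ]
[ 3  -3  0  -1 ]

-139

Delete row 4 and column 1; the remaining 3×3 submatrix is [3 1 5; 4 1 -2; 3 6 -4].
Its determinant is 139.
The cofactor carries sign (−1)^(4+1) = −1, so C_{4,1} = −(139) = -139.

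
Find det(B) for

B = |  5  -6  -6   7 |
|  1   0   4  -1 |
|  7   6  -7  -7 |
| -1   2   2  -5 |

924

Expand along row 2 (it has 1 zero):
  − (1) · M_21   where M_21 = det([-6 -6 7; 6 -7 -7; 2 2 -5]) = -208
  − (4) · M_23   where M_23 = det([5 -6 7; 7 6 -7; -1 2 -5]) = -192
  + (-1) · M_24   where M_24 = det([5 -6 -6; 7 6 -7; -1 2 2]) = 52
det = (-1)·(1)·(-208) + (-1)·(4)·(-192) + (+1)·(-1)·(52) = 924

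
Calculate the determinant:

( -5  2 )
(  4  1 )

The determinant is -13.

det = (-5)·1 − 2·4 = -5 − 8 = -13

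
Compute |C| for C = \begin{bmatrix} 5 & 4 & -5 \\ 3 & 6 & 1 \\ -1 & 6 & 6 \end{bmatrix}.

-46

Expand along column 1:
  + 5 · |6 1; 6 6| = 5·(36 − 6) = 150
  − 3 · |4 -5; 6 6| = −3·(24 − (-30)) = -162
  + (-1) · |4 -5; 6 1| = (-1)·(4 − (-30)) = -34
Sum: (150) + (-162) + (-34) = -46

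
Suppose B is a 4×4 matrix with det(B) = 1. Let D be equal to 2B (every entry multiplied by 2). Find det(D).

For a 4×4 matrix, det(2B) = 2^4·det(B) = 16·det(B).
det(D) = (16)·(1) = 16

|D| = 16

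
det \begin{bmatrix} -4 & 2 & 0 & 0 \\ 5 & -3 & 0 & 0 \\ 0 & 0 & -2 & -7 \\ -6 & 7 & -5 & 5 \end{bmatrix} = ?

The matrix is block lower-triangular with a 2×2 block and a 2×2 block on the diagonal, so its determinant equals the product of the determinants of the diagonal blocks.
det of the 2×2 block = 2
det of the 2×2 block = -45
det = (2)·(-45) = -90

The determinant is -90.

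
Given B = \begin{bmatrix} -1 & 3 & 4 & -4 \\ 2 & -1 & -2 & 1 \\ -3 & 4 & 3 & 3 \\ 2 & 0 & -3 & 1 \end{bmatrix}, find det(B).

Expand along row 4 (it has 1 zero):
  − (2) · M_41   where M_41 = det([3 4 -4; -1 -2 1; 4 3 3]) = -19
  − (-3) · M_43   where M_43 = det([-1 3 -4; 2 -1 1; -3 4 3]) = -40
  + (1) · M_44   where M_44 = det([-1 3 4; 2 -1 -2; -3 4 3]) = 15
det = (-1)·(2)·(-19) + (-1)·(-3)·(-40) + (+1)·(1)·(15) = -67

-67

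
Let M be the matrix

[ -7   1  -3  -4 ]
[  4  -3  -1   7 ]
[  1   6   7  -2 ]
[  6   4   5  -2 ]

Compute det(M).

457

Expand along row 1:
  + (-7) · M_11   where M_11 = det([-3 -1 7; 6 7 -2; 4 5 -2]) = 22
  − (1) · M_12   where M_12 = det([4 -1 7; 1 7 -2; 6 5 -2]) = -265
  + (-3) · M_13   where M_13 = det([4 -3 7; 1 6 -2; 6 4 -2]) = -210
  − (-4) · M_14   where M_14 = det([4 -3 -1; 1 6 7; 6 4 5]) = -71
det = (+1)·(-7)·(22) + (-1)·(1)·(-265) + (+1)·(-3)·(-210) + (-1)·(-4)·(-71) = 457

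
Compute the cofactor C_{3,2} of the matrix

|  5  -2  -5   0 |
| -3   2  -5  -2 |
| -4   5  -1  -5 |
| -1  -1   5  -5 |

-240

Delete row 3 and column 2; the remaining 3×3 submatrix is [5 -5 0; -3 -5 -2; -1 5 -5].
Its determinant is 240.
The cofactor carries sign (−1)^(3+2) = −1, so C_{3,2} = −(240) = -240.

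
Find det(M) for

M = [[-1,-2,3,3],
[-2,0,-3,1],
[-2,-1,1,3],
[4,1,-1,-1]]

-30

Expand along row 2 (it has 1 zero):
  − (-2) · M_21   where M_21 = det([-2 3 3; -1 1 3; 1 -1 -1]) = 2
  − (-3) · M_23   where M_23 = det([-1 -2 3; -2 -1 3; 4 1 -1]) = -12
  + (1) · M_24   where M_24 = det([-1 -2 3; -2 -1 1; 4 1 -1]) = 2
det = (-1)·(-2)·(2) + (-1)·(-3)·(-12) + (+1)·(1)·(2) = -30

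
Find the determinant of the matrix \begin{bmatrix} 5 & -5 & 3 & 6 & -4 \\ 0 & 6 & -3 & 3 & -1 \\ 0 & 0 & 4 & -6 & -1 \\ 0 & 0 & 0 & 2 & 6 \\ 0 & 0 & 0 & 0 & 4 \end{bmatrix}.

The matrix is upper triangular, so the determinant is the product of the diagonal entries:
det = (5) · (6) · (4) · (2) · (4) = 960

960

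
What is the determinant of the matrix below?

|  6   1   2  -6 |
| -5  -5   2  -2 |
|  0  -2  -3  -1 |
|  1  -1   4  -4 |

32

Expand along row 3 (it has 1 zero):
  − (-2) · M_32   where M_32 = det([6 2 -6; -5 2 -2; 1 4 -4]) = 88
  + (-3) · M_33   where M_33 = det([6 1 -6; -5 -5 -2; 1 -1 -4]) = 26
  − (-1) · M_34   where M_34 = det([6 1 2; -5 -5 2; 1 -1 4]) = -66
det = (-1)·(-2)·(88) + (+1)·(-3)·(26) + (-1)·(-1)·(-66) = 32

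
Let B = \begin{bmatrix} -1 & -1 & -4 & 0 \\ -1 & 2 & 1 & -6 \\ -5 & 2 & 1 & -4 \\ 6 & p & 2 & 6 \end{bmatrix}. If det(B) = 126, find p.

Expanding along the column containing p, det(B) is linear in p: det(B) = (-106)·p + (-192).
Set (-106)·p + (-192) = 126  ⇒  (-106)·p = 318  ⇒  p = -3.

p = -3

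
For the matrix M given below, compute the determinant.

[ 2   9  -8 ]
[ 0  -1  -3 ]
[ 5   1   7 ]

Expand along row 2:
  + (-1) · |2 -8; 5 7| = (-1)·(14 − (-40)) = -54
  − (-3) · |2 9; 5 1| = −(-3)·(2 − 45) = -129
Sum: (-54) + (-129) = -183

-183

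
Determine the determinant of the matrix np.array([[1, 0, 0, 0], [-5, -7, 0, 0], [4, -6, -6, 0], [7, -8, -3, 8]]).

336

The matrix is lower triangular, so the determinant is the product of the diagonal entries:
det = (1) · (-7) · (-6) · (8) = 336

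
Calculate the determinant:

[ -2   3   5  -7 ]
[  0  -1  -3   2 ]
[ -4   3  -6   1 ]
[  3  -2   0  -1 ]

Expand along row 2 (it has 1 zero):
  + (-1) · M_22   where M_22 = det([-2 5 -7; -4 -6 1; 3 0 -1]) = -143
  − (-3) · M_23   where M_23 = det([-2 3 -7; -4 3 1; 3 -2 -1]) = 6
  + (2) · M_24   where M_24 = det([-2 3 5; -4 3 -6; 3 -2 0]) = -35
det = (+1)·(-1)·(-143) + (-1)·(-3)·(6) + (+1)·(2)·(-35) = 91

91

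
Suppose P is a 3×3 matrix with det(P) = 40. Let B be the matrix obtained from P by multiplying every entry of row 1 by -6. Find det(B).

Scaling one row by -6 multiplies the determinant by -6.
det(B) = (-6)·(40) = -240

det(B) = -240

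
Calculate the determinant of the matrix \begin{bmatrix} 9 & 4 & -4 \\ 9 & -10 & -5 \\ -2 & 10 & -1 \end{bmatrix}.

The determinant is 336.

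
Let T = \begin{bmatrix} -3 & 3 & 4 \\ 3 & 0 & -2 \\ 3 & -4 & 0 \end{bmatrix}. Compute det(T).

-42

Expand along row 2:
  − 3 · |3 4; -4 0| = −3·(0 − (-16)) = -48
  − (-2) · |-3 3; 3 -4| = −(-2)·(12 − 9) = 6
Sum: (-48) + (6) = -42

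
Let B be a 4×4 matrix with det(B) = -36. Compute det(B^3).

det(B^3) = (det B)^3 = (-36)^3 = -46656

The determinant is -46656.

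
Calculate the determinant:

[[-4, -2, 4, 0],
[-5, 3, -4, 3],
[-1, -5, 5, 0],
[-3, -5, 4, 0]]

Expand along column 4 (it has 3 zeros):
  + (3) · M_24   where M_24 = det([-4 -2 4; -1 -5 5; -3 -5 4]) = -38
det = (+1)·(3)·(-38) = -114

The determinant is -114.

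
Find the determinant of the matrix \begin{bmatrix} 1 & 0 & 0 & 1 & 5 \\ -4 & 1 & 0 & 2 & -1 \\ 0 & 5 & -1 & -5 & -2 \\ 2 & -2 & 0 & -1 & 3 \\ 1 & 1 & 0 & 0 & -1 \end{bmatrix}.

8

Expand along column 3 (it has 4 zeros):
  + (-1) · M_33   where M_33 = det([1 0 1 5; -4 1 2 -1; 2 -2 -1 3; 1 1 0 -1]) = -8
det = (+1)·(-1)·(-8) = 8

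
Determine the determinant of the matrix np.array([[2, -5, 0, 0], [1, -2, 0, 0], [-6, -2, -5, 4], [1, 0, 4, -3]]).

The matrix is block lower-triangular with a 2×2 block and a 2×2 block on the diagonal, so its determinant equals the product of the determinants of the diagonal blocks.
det of the 2×2 block = 1
det of the 2×2 block = -1
det = (1)·(-1) = -1

The determinant is -1.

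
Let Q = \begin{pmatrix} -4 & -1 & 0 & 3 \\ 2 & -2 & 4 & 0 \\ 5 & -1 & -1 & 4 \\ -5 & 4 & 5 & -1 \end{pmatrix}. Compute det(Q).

-784

Expand along row 1 (it has 1 zero):
  + (-4) · M_11   where M_11 = det([-2 4 0; -1 -1 4; 4 5 -1]) = 98
  − (-1) · M_12   where M_12 = det([2 4 0; 5 -1 4; -5 5 -1]) = -98
  − (3) · M_14   where M_14 = det([2 -2 4; 5 -1 -1; -5 4 5]) = 98
det = (+1)·(-4)·(98) + (-1)·(-1)·(-98) + (-1)·(3)·(98) = -784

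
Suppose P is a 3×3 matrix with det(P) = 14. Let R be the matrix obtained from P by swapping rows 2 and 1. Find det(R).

|R| = -14

Swapping two rows multiplies the determinant by −1.
det(R) = (-1)·(14) = -14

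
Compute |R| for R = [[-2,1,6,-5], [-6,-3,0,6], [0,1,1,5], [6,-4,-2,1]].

Expand along row 2 (it has 1 zero):
  − (-6) · M_21   where M_21 = det([1 6 -5; 1 1 5; -4 -2 1]) = -125
  + (-3) · M_22   where M_22 = det([-2 6 -5; 0 1 5; 6 -2 1]) = 188
  + (6) · M_24   where M_24 = det([-2 1 6; 0 1 1; 6 -4 -2]) = -34
det = (-1)·(-6)·(-125) + (+1)·(-3)·(188) + (+1)·(6)·(-34) = -1518

|R| = -1518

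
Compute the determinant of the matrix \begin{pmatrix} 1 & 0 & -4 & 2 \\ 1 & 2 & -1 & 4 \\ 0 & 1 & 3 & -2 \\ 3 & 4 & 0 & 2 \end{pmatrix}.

Expand along row 1 (it has 1 zero):
  + (1) · M_11   where M_11 = det([2 -1 4; 1 3 -2; 4 0 2]) = -26
  + (-4) · M_13   where M_13 = det([1 2 4; 0 1 -2; 3 4 2]) = -14
  − (2) · M_14   where M_14 = det([1 2 -1; 0 1 3; 3 4 0]) = 9
det = (+1)·(1)·(-26) + (+1)·(-4)·(-14) + (-1)·(2)·(9) = 12

12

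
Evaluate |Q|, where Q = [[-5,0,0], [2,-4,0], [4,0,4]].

80

Q is lower triangular, so det(Q) is the product of the diagonal entries:
det = (-5) · (-4) · (4) = 80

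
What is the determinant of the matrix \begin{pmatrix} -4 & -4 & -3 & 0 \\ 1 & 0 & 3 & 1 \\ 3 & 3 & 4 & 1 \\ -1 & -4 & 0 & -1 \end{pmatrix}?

The determinant is -4.

Expand along row 1 (it has 1 zero):
  + (-4) · M_11   where M_11 = det([0 3 1; 3 4 1; -4 0 -1]) = 13
  − (-4) · M_12   where M_12 = det([1 3 1; 3 4 1; -1 0 -1]) = 6
  + (-3) · M_13   where M_13 = det([1 0 1; 3 3 1; -1 -4 -1]) = -8
det = (+1)·(-4)·(13) + (-1)·(-4)·(6) + (+1)·(-3)·(-8) = -4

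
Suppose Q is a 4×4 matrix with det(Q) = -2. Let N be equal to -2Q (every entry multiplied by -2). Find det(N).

-32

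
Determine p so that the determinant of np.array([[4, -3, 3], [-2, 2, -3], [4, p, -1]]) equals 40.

5

Expanding along the row containing p, det(B) is linear in p: det(B) = (6)·p + (10).
Set (6)·p + (10) = 40  ⇒  (6)·p = 30  ⇒  p = 5.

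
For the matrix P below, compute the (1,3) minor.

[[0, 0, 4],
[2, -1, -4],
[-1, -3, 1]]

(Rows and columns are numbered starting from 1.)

The minor is -7.

Delete row 1 and column 3; the remaining 2×2 submatrix is [2 -1; -1 -3].
Its determinant is 2·(-3) − (-1)·(-1) = -7.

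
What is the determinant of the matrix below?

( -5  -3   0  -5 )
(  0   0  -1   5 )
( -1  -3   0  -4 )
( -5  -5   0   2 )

Expand along column 3 (it has 3 zeros):
  − (-1) · M_23   where M_23 = det([-5 -3 -5; -1 -3 -4; -5 -5 2]) = 114
det = (-1)·(-1)·(114) = 114

114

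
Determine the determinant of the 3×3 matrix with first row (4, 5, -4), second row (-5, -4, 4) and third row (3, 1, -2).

-2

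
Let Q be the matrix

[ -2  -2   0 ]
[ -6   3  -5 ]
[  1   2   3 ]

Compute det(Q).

-64

Expand along column 3:
  − (-5) · |-2 -2; 1 2| = −(-5)·(-4 − (-2)) = -10
  + 3 · |-2 -2; -6 3| = 3·(-6 − 12) = -54
Sum: (-10) + (-54) = -64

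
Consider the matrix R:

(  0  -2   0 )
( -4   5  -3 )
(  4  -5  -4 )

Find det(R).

|R| = 56

Expand along row 1:
  − (-2) · |-4 -3; 4 -4| = −(-2)·(16 − (-12)) = 56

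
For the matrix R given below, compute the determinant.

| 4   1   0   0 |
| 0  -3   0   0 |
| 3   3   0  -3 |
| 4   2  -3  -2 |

The determinant is 108.

R is block lower-triangular with a 2×2 block and a 2×2 block on the diagonal, so its determinant equals the product of the determinants of the diagonal blocks.
det of the 2×2 block = -12
det of the 2×2 block = -9
det = (-12)·(-9) = 108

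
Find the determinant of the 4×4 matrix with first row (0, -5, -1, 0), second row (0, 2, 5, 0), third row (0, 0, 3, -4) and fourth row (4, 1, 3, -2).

-368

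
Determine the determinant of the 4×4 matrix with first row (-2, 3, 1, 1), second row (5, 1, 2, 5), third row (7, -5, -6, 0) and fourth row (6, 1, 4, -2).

-759

Expand along row 3 (it has 1 zero):
  + (7) · M_31   where M_31 = det([3 1 1; 1 2 5; 1 4 -2]) = -63
  − (-5) · M_32   where M_32 = det([-2 1 1; 5 2 5; 6 4 -2]) = 96
  + (-6) · M_33   where M_33 = det([-2 3 1; 5 1 5; 6 1 -2]) = 133
det = (+1)·(7)·(-63) + (-1)·(-5)·(96) + (+1)·(-6)·(133) = -759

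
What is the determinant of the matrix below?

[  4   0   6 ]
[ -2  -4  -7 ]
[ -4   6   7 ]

The determinant is -112.

Expand along row 1:
  + 4 · |-4 -7; 6 7| = 4·(-28 − (-42)) = 56
  + 6 · |-2 -4; -4 6| = 6·(-12 − 16) = -168
Sum: (56) + (-168) = -112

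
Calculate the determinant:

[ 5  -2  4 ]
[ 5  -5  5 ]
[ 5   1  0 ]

45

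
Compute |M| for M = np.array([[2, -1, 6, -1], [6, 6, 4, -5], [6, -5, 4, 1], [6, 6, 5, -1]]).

-1296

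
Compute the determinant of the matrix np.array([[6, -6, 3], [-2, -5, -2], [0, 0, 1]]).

Expand along row 3:
  + 1 · |6 -6; -2 -5| = 1·(-30 − 12) = -42

-42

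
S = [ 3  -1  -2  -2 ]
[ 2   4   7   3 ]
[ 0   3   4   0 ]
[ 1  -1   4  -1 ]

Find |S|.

Expand along row 3 (it has 2 zeros):
  − (3) · M_32   where M_32 = det([3 -2 -2; 2 7 3; 1 4 -1]) = -69
  + (4) · M_33   where M_33 = det([3 -1 -2; 2 4 3; 1 -1 -1]) = 4
det = (-1)·(3)·(-69) + (+1)·(4)·(4) = 223

det(S) = 223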